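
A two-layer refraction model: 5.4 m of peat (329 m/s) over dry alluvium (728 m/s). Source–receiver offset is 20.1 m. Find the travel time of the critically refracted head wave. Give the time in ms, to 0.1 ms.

56.9 ms

θ_c = arcsin(V₁/V₂) = arcsin(329/728) = 26.87°, cos θ_c = 0.8921.
Intercept time tᵢ = 2h cos θ_c / V₁ = 2·5.4·0.8921/329 = 0.02928 s.
t = x/V₂ + tᵢ = 20.1/728 + 0.02928 = 0.05689 s.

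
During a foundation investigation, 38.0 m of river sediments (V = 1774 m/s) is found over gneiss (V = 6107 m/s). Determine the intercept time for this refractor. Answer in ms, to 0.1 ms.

θ_c = arcsin(V₁/V₂) = arcsin(1774/6107) = 16.89°; cos θ_c = 0.9569.
tᵢ = 2h·cos θ_c / V₁ = 2·38.0·0.9569 / 1774 = 0.04099 s.

41.0 ms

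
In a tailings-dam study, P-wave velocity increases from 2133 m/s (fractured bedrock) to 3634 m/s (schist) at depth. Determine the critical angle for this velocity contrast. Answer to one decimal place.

35.9°

Critical incidence: sin θ_c = V₁/V₂ = 2133/3634 = 0.5870.
θ_c = arcsin 0.5870 = 35.94°.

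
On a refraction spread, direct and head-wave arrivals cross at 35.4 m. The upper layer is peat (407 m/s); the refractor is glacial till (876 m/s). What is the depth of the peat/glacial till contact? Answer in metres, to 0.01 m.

x_cross = 2h·√((V₂+V₁)/(V₂−V₁)) → h = x_cross / (2·√((V₂+V₁)/(V₂−V₁))).
√((V₂+V₁)/(V₂−V₁)) = √((876+407)/(876−407)) = 1.6540.
h = 35.4 / (2·1.6540) = 10.70 m.

10.70 m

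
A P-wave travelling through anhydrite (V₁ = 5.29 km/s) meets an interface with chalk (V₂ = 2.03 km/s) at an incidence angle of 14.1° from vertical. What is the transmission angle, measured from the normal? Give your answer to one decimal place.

sin θ₁/V₁ = sin θ₂/V₂ ⇒ sin θ₂ = 2.03·sin 14.1°/5.29 = 2.03·0.2436/5.29 = 0.0935.
θ₂ = sin⁻¹(0.0935) = 5.36° (from vertical).

5.4°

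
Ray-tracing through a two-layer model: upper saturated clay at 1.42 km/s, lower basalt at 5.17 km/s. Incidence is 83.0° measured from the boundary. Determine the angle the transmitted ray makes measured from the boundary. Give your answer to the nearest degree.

Convert to the normal: θ₁ = 90° − 83.0° = 7.0°.
sin θ₁/V₁ = sin θ₂/V₂ ⇒ sin θ₂ = 5.17·sin 7.0°/1.42 = 5.17·0.1219/1.42 = 0.4437.
θ₂ = sin⁻¹(0.4437) = 26.34° (from vertical).
From the interface: 90° − 26.34° = 63.66°.

64°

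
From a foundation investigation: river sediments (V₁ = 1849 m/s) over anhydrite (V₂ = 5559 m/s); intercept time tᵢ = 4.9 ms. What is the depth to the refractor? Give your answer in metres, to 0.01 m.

4.80 m

h = tᵢ·V₁·V₂ / (2·√(V₂²−V₁²)).
√(V₂²−V₁²) = √(5559² − 1849²) = 5242.5 m/s.
h = 0.0049 s × 1849 × 5559 / (2 × 5242.5) = 4.80 m.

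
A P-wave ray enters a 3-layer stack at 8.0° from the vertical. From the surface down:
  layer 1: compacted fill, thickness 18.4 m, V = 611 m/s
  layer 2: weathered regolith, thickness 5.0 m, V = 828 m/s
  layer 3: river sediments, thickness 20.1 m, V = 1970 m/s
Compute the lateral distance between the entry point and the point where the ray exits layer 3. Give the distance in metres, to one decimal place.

Ray parameter p = sin 8.0° / 611 m/s = 2.2778e-04 s/m.
Layer 1: θ = 8.00°; offset = 18.4·tan 8.00° = 2.586 m.
Layer 2: sin θ = p·828 = 0.1886 → θ = 10.87°; offset = 5.0·tan 10.87° = 0.960 m.
Layer 3: sin θ = p·1970 = 0.4487 → θ = 26.66°; offset = 20.1·tan 26.66° = 10.093 m.
Total horizontal offset = 13.639 m.

13.6 m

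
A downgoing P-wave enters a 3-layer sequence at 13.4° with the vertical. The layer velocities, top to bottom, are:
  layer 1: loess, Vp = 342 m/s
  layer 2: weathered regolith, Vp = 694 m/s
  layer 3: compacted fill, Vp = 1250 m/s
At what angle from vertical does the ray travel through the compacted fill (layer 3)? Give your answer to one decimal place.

57.9°

Ray parameter p = sin 13.4° / 342 = 6.7763e-04 s/m.
sin θ_3 = p·V_3 = 6.7763e-04 × 1250 = 0.8470.
θ_3 = 57.89° from the vertical.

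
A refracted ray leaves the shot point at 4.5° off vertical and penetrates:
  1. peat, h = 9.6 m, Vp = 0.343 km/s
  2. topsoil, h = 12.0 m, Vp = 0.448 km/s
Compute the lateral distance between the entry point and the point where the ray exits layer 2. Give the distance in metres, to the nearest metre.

p = sin θ₁/V₁ = sin 4.5°/0.343 = 2.2874e-01 s/km is conserved through the stack.
Layer 1: θ = 4.50°; offset = 9.6·tan 4.50° = 0.756 m.
Layer 2: sin θ = p·0.448 = 0.1025 → θ = 5.88°; offset = 12.0·tan 5.88° = 1.236 m.
Σ offsets = 1.992 m.

2 m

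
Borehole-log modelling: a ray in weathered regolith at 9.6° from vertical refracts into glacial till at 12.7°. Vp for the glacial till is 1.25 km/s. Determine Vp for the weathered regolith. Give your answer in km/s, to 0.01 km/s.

sin 9.6° = 0.1668; sin 12.7° = 0.2198.
V₁ = V₂·(sin θ₁/sin θ₂) = 1.25·(0.1668/0.2198) = 0.95 km/s.

0.95 km/s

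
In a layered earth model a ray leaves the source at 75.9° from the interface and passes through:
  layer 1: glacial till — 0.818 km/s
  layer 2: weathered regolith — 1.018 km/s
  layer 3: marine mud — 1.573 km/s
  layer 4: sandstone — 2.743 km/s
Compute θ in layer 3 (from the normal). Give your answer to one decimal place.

From the normal: θ₁ = 90° − 75.9° = 14.1°.
Snell's law across each interface conserves sin θ / V, so sin θ_3 = V_3·sin θ₁/V₁.
sin θ_3 = 1.573 × sin 14.1° / 0.818 = 0.4685.
θ_3 = arcsin 0.4685 = 27.93°.

27.9°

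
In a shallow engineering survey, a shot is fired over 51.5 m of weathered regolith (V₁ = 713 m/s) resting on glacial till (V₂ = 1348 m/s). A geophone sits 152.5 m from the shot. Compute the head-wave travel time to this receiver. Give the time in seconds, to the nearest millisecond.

0.236 s

θ_c = arcsin(V₁/V₂) = arcsin(713/1348) = 31.93°, cos θ_c = 0.8487.
Intercept time tᵢ = 2h cos θ_c / V₁ = 2·51.5·0.8487/713 = 0.12260 s.
t = x/V₂ + tᵢ = 152.5/1348 + 0.12260 = 0.23573 s.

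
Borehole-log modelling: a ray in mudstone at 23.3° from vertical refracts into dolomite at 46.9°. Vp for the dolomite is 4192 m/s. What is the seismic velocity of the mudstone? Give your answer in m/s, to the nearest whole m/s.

Snell's law: sin 23.3°/V₁ = sin 46.9°/V₂.
V₁ = V₂·sin 23.3°/sin 46.9° = 4192 × 0.5417 = 2270.90 m/s.

2271 m/s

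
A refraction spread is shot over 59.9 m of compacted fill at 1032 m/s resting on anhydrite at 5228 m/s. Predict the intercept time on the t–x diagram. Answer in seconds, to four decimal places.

0.1138 s

θ_c = arcsin(V₁/V₂) = arcsin(1032/5228) = 11.38°; cos θ_c = 0.9803.
tᵢ = 2h·cos θ_c / V₁ = 2·59.9·0.9803 / 1032 = 0.11380 s.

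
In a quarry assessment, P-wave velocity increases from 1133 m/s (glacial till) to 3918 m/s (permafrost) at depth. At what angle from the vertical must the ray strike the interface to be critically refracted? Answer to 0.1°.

16.8°

At critical incidence the refracted ray runs along the interface (θ₂ = 90°), so sin θ_c = V₁/V₂.
θ_c = arcsin(1133/3918) = arcsin 0.2892 = 16.81°.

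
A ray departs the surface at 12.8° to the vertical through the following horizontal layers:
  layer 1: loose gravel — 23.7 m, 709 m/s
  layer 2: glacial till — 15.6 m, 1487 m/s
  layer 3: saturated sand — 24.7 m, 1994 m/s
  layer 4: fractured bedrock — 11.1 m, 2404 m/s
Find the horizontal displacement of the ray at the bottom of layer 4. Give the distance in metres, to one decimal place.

Ray parameter p = sin 12.8° / 709 m/s = 3.1248e-04 s/m.
Layer 1: θ = 12.80°; offset = 23.7·tan 12.80° = 5.385 m.
Layer 2: sin θ = p·1487 = 0.4647 → θ = 27.69°; offset = 15.6·tan 27.69° = 8.186 m.
Layer 3: sin θ = p·1994 = 0.6231 → θ = 38.54°; offset = 24.7·tan 38.54° = 19.677 m.
Layer 4: sin θ = p·2404 = 0.7512 → θ = 48.69°; offset = 11.1·tan 48.69° = 12.632 m.
Σ offsets = 45.880 m.

45.9 m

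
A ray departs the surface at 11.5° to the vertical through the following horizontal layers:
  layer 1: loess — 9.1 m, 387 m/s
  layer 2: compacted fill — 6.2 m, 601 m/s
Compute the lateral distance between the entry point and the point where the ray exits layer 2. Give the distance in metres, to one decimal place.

3.9 m

p = sin θ₁/V₁ = sin 11.5°/387 = 5.1516e-04 s/m is conserved through the stack.
Layer 1: θ = 11.50°; offset = 9.1·tan 11.50° = 1.851 m.
Layer 2: sin θ = p·601 = 0.3096 → θ = 18.04°; offset = 6.2·tan 18.04° = 2.019 m.
Σ offsets = 3.870 m.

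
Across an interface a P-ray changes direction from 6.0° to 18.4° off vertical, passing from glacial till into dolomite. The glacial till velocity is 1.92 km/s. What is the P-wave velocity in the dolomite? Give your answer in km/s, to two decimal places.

Snell's law: sin 6.0°/V₁ = sin 18.4°/V₂.
V₂ = V₁·sin 18.4°/sin 6.0° = 1.92 × 3.0197 = 5.80 km/s.

5.80 km/s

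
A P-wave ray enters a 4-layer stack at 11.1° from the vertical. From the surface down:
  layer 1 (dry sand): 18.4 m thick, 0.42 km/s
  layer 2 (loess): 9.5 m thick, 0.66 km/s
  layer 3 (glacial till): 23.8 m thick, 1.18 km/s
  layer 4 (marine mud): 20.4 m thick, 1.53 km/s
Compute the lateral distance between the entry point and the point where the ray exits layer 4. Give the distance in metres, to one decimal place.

42.0 m

p = sin θ₁/V₁ = sin 11.1°/0.42 = 4.5839e-01 s/km is conserved through the stack.
Layer 1: θ = 11.10°; offset = 18.4·tan 11.10° = 3.610 m.
Layer 2: sin θ = p·0.66 = 0.3025 → θ = 17.61°; offset = 9.5·tan 17.61° = 3.015 m.
Layer 3: sin θ = p·1.18 = 0.5409 → θ = 32.74°; offset = 23.8·tan 32.74° = 15.305 m.
Layer 4: sin θ = p·1.53 = 0.7013 → θ = 44.53°; offset = 20.4·tan 44.53° = 20.071 m.
Total horizontal offset = 42.002 m.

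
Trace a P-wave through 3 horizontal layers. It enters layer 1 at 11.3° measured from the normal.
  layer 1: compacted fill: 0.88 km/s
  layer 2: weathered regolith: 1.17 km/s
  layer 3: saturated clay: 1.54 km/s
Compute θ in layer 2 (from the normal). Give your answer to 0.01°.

15.10°

Snell's law across each interface conserves sin θ / V, so sin θ_2 = V_2·sin θ₁/V₁.
sin θ_2 = 1.17 × sin 11.3° / 0.88 = 0.2605.
θ_2 = 15.10° from the vertical.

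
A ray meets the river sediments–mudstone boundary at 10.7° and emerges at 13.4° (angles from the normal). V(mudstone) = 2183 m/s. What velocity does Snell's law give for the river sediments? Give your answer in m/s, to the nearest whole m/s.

1749 m/s

Snell's law: sin 10.7°/V₁ = sin 13.4°/V₂.
V₁ = V₂·sin 10.7°/sin 13.4° = 2183 × 0.8012 = 1748.93 m/s.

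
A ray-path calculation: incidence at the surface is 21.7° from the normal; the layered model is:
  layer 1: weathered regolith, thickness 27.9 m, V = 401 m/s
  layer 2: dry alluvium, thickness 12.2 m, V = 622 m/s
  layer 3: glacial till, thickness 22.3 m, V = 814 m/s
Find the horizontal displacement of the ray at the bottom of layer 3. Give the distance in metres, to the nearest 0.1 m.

45.0 m

Apply Snell's law at each interface; in layer i the horizontal offset is hᵢ·tan θᵢ.
Layer 1: θ = 21.70°; offset = 27.9·tan 21.70° = 11.103 m.
Layer 2: sin θ = 622·sin 21.7°/401 = 0.5735, θ = 35.00°; offset = 12.2·tan 35.00° = 8.541 m.
Layer 3: sin θ = 814·sin 21.7°/401 = 0.7506, θ = 48.64°; offset = 22.3·tan 48.64° = 25.329 m.
Total horizontal offset = 44.973 m.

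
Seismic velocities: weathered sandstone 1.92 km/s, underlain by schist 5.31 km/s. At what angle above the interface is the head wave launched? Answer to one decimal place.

68.8°

At critical incidence the refracted ray runs along the interface (θ₂ = 90°), so sin θ_c = V₁/V₂.
θ_c = arcsin(1.92/5.31) = arcsin 0.3616 = 21.20°.
Measured from the interface: 90° − 21.20° = 68.80°.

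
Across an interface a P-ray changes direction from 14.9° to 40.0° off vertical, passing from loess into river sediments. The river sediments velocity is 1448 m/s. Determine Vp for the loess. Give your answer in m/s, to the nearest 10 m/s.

Snell's law: sin 14.9°/V₁ = sin 40.0°/V₂.
V₁ = V₂·sin 14.9°/sin 40.0° = 1448 × 0.4000 = 579.24 m/s.

580 m/s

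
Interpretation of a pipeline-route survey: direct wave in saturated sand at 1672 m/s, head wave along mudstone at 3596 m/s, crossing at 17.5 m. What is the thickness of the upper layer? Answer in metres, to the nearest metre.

x_cross = 2h·√((V₂+V₁)/(V₂−V₁)) → h = x_cross / (2·√((V₂+V₁)/(V₂−V₁))).
√((V₂+V₁)/(V₂−V₁)) = √((3596+1672)/(3596−1672)) = 1.6547.
h = 17.5 / (2·1.6547) = 5.29 m.

5 m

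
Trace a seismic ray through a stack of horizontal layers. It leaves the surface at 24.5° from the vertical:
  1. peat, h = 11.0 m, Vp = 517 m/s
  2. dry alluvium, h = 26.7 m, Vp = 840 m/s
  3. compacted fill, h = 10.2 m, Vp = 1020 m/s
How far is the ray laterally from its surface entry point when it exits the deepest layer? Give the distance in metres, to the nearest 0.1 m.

Apply Snell's law at each interface; in layer i the horizontal offset is hᵢ·tan θᵢ.
Layer 1: θ = 24.50°; offset = 11.0·tan 24.50° = 5.013 m.
Layer 2: sin θ = 840·sin 24.5°/517 = 0.6738, θ = 42.36°; offset = 26.7·tan 42.36° = 24.346 m.
Layer 3: sin θ = 1020·sin 24.5°/517 = 0.8182, θ = 54.90°; offset = 10.2·tan 54.90° = 14.514 m.
Σ offsets = 43.872 m.

43.9 m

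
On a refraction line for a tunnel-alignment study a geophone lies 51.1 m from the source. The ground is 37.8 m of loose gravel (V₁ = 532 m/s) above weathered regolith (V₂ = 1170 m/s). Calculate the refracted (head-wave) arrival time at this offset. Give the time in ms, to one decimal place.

170.2 ms

θ_c = arcsin(V₁/V₂) = arcsin(532/1170) = 27.05°, cos θ_c = 0.8906.
Intercept time tᵢ = 2h cos θ_c / V₁ = 2·37.8·0.8906/532 = 0.12657 s.
t = x/V₂ + tᵢ = 51.1/1170 + 0.12657 = 0.17024 s.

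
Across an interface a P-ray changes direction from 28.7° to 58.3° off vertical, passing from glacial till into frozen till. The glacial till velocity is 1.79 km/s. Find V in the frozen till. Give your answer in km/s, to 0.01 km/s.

3.17 km/s

sin 28.7° = 0.4802; sin 58.3° = 0.8508.
V₂ = V₁·(sin θ₂/sin θ₁) = 1.79·(0.8508/0.4802) = 3.17 km/s.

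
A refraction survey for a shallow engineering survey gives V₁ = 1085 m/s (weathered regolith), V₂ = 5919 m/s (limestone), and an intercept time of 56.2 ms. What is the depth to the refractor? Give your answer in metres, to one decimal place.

h = tᵢ·V₁·V₂ / (2·√(V₂²−V₁²)).
√(V₂²−V₁²) = √(5919² − 1085²) = 5818.7 m/s.
h = 0.0562 s × 1085 × 5919 / (2 × 5818.7) = 31.01 m.

31.0 m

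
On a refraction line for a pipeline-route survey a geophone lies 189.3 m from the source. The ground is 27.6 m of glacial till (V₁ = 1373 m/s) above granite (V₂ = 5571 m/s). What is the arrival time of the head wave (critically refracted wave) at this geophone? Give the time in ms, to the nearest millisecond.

θ_c = arcsin(V₁/V₂) = arcsin(1373/5571) = 14.27°, cos θ_c = 0.9692.
Intercept time tᵢ = 2h cos θ_c / V₁ = 2·27.6·0.9692/1373 = 0.03896 s.
t = x/V₂ + tᵢ = 189.3/5571 + 0.03896 = 0.07294 s.

73 ms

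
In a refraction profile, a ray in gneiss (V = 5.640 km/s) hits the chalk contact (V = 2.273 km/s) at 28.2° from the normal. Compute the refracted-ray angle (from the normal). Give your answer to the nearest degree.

sin θ₁/V₁ = sin θ₂/V₂ ⇒ sin θ₂ = 2.273·sin 28.2°/5.640 = 2.273·0.4726/5.640 = 0.1904.
θ₂ = arcsin 0.1904 = 10.98° from the normal.

11°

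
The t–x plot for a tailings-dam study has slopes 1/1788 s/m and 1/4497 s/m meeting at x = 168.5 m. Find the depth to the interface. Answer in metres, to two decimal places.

x_cross = 2h·√((V₂+V₁)/(V₂−V₁)) → h = x_cross / (2·√((V₂+V₁)/(V₂−V₁))).
√((V₂+V₁)/(V₂−V₁)) = √((4497+1788)/(4497−1788)) = 1.5232.
h = 168.5 / (2·1.5232) = 55.31 m.

55.31 m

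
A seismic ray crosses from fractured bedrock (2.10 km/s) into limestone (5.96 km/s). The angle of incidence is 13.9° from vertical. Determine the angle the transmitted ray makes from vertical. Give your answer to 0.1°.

Snell's law: sin θ₂ = (V₂/V₁)·sin θ₁ = (5.96/2.10)·sin 13.9° = 0.6818.
θ₂ = arcsin 0.6818 = 42.98° from the normal.

43.0°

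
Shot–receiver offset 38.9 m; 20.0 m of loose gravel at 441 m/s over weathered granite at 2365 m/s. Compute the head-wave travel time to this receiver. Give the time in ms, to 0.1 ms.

t = x/V₂ + 2h·√(V₂²−V₁²)/(V₁V₂).
√(V₂²−V₁²) = √(2365²−441²) = 2323.5 m/s; delay term = 2·20.0·2323.5/(441·2365) = 0.08911 s.
t = 38.9/2365 + 0.08911 = 0.10556 s.

105.6 ms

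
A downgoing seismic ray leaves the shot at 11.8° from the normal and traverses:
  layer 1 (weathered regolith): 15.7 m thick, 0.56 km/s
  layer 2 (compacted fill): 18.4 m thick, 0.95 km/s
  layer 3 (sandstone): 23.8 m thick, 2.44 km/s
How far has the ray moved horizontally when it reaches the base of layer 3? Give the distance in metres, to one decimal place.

56.8 m

Apply Snell's law at each interface; in layer i the horizontal offset is hᵢ·tan θᵢ.
Layer 1: θ = 11.80°; offset = 15.7·tan 11.80° = 3.280 m.
Layer 2: sin θ = 0.95·sin 11.8°/0.56 = 0.3469, θ = 20.30°; offset = 18.4·tan 20.30° = 6.806 m.
Layer 3: sin θ = 2.44·sin 11.8°/0.56 = 0.8910, θ = 63.00°; offset = 23.8·tan 63.00° = 46.713 m.
Summing the layer offsets gives 56.799 m.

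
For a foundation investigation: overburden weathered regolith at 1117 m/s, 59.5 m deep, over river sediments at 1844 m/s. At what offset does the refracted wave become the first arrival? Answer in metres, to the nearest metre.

240 m

θ_c = arcsin(1117/1844) = 37.28°, so cos θ_c = 0.7957 and tᵢ = 2h cos θ_c/V₁ = 0.0848 s.
At crossover x/V₁ = x/V₂ + tᵢ ⇒ x = tᵢ/(1/V₁ − 1/V₂) = 0.08477/(8.9526e-04 − 5.4230e-04) = 240.16 m.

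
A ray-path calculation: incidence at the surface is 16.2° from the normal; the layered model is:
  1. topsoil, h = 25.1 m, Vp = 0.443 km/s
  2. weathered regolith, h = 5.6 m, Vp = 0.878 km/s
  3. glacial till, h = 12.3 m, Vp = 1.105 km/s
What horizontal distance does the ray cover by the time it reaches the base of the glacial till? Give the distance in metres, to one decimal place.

Ray parameter p = sin 16.2° / 0.443 km/s = 6.2978e-01 s/km.
Layer 1: θ = 16.20°; offset = 25.1·tan 16.20° = 7.292 m.
Layer 2: sin θ = p·0.878 = 0.5529 → θ = 33.57°; offset = 5.6·tan 33.57° = 3.716 m.
Layer 3: sin θ = p·1.105 = 0.6959 → θ = 44.10°; offset = 12.3·tan 44.10° = 11.919 m.
Σ offsets = 22.928 m.

22.9 m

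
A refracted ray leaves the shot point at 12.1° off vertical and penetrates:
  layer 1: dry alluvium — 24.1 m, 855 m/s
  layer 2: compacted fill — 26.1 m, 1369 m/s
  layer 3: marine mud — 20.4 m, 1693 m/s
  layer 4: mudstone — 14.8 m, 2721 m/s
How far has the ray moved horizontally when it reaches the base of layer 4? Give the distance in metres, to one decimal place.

Apply Snell's law at each interface; in layer i the horizontal offset is hᵢ·tan θᵢ.
Layer 1: θ = 12.10°; offset = 24.1·tan 12.10° = 5.167 m.
Layer 2: sin θ = 1369·sin 12.1°/855 = 0.3356, θ = 19.61°; offset = 26.1·tan 19.61° = 9.300 m.
Layer 3: sin θ = 1693·sin 12.1°/855 = 0.4151, θ = 24.52°; offset = 20.4·tan 24.52° = 9.307 m.
Layer 4: sin θ = 2721·sin 12.1°/855 = 0.6671, θ = 41.84°; offset = 14.8·tan 41.84° = 13.253 m.
Total horizontal offset = 37.026 m.

37.0 m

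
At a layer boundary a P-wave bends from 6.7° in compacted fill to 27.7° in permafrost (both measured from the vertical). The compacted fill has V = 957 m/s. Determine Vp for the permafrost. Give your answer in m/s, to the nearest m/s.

3813 m/s

sin 6.7° = 0.1167; sin 27.7° = 0.4648.
V₂ = V₁·(sin θ₂/sin θ₁) = 957·(0.4648/0.1167) = 3812.90 m/s.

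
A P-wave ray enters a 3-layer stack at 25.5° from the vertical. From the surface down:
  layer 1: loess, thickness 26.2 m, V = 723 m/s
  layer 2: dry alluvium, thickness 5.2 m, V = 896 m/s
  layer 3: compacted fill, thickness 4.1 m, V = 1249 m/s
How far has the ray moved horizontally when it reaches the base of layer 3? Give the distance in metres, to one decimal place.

20.3 m

Ray parameter p = sin 25.5° / 723 m/s = 5.9545e-04 s/m.
Layer 1: θ = 25.50°; offset = 26.2·tan 25.50° = 12.497 m.
Layer 2: sin θ = p·896 = 0.5335 → θ = 32.24°; offset = 5.2·tan 32.24° = 3.280 m.
Layer 3: sin θ = p·1249 = 0.7437 → θ = 48.05°; offset = 4.1·tan 48.05° = 4.561 m.
Summing the layer offsets gives 20.338 m.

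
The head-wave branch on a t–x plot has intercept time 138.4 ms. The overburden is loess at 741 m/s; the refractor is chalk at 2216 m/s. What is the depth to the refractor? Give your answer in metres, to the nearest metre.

54 m

h = tᵢ·V₁·V₂ / (2·√(V₂²−V₁²)).
√(V₂²−V₁²) = √(2216² − 741²) = 2088.4 m/s.
h = 0.1384 s × 741 × 2216 / (2 × 2088.4) = 54.41 m.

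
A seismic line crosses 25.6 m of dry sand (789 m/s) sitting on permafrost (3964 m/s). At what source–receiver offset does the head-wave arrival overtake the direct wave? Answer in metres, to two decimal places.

62.64 m

θ_c = arcsin(789/3964) = 11.48°, so cos θ_c = 0.9800 and tᵢ = 2h cos θ_c/V₁ = 0.0636 s.
At crossover x/V₁ = x/V₂ + tᵢ ⇒ x = tᵢ/(1/V₁ − 1/V₂) = 0.06359/(1.2674e-03 − 2.5227e-04) = 62.64 m.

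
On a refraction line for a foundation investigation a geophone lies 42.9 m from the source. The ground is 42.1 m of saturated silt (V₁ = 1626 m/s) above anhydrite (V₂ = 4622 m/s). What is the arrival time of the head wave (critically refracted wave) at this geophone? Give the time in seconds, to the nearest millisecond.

0.058 s

θ_c = arcsin(V₁/V₂) = arcsin(1626/4622) = 20.60°, cos θ_c = 0.9361.
Intercept time tᵢ = 2h cos θ_c / V₁ = 2·42.1·0.9361/1626 = 0.04847 s.
t = x/V₂ + tᵢ = 42.9/4622 + 0.04847 = 0.05776 s.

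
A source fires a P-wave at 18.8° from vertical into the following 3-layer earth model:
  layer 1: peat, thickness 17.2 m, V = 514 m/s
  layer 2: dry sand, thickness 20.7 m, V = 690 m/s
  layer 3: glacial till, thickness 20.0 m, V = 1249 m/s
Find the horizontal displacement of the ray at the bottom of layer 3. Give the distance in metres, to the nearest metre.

Ray parameter p = sin 18.8° / 514 m/s = 6.2698e-04 s/m.
Layer 1: θ = 18.80°; offset = 17.2·tan 18.80° = 5.855 m.
Layer 2: sin θ = p·690 = 0.4326 → θ = 25.63°; offset = 20.7·tan 25.63° = 9.933 m.
Layer 3: sin θ = p·1249 = 0.7831 → θ = 51.54°; offset = 20.0·tan 51.54° = 25.184 m.
Σ offsets = 40.972 m.

41 m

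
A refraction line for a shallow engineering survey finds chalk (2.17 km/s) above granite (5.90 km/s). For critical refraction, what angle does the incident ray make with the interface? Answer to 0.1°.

Critical incidence: sin θ_c = V₁/V₂ = 2.17/5.90 = 0.3678.
θ_c = arcsin 0.3678 = 21.58°.
Measured from the interface: 90° − 21.58° = 68.42°.

68.4°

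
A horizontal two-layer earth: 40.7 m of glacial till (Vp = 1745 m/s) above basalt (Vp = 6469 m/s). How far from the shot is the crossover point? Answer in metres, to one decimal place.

107.3 m

x_cross = 2h·√((V₂+V₁)/(V₂−V₁)).
(V₂+V₁)/(V₂−V₁) = (6469+1745)/(6469−1745) = 1.7388; √ = 1.3186.
x_cross = 2·40.7·1.3186 = 107.34 m.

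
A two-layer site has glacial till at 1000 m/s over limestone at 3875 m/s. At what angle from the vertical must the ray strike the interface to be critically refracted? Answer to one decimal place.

15.0°

Critical incidence: sin θ_c = V₁/V₂ = 1000/3875 = 0.2581.
θ_c = arcsin 0.2581 = 14.96°.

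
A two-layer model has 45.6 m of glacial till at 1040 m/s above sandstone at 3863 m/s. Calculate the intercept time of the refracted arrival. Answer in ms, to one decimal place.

84.5 ms

θ_c = arcsin(V₁/V₂) = arcsin(1040/3863) = 15.62°; cos θ_c = 0.9631.
tᵢ = 2h·cos θ_c / V₁ = 2·45.6·0.9631 / 1040 = 0.08445 s.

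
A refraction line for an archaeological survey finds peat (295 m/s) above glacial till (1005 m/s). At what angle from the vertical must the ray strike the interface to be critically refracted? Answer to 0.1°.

17.1°

At critical incidence the refracted ray runs along the interface (θ₂ = 90°), so sin θ_c = V₁/V₂.
θ_c = arcsin(295/1005) = arcsin 0.2935 = 17.07°.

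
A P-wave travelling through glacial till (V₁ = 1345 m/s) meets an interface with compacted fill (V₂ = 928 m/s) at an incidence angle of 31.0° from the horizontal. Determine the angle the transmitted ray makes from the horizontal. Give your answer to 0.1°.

53.7°

Convert to the normal: θ₁ = 90° − 31.0° = 59.0°.
sin θ₁/V₁ = sin θ₂/V₂ ⇒ sin θ₂ = 928·sin 59.0°/1345 = 928·0.8572/1345 = 0.5914.
θ₂ = sin⁻¹(0.5914) = 36.26° (from vertical).
From the interface: 90° − 36.26° = 53.74°.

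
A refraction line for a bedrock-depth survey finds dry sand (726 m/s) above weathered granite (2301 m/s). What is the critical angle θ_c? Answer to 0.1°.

At critical incidence the refracted ray runs along the interface (θ₂ = 90°), so sin θ_c = V₁/V₂.
θ_c = arcsin(726/2301) = arcsin 0.3155 = 18.39°.

18.4°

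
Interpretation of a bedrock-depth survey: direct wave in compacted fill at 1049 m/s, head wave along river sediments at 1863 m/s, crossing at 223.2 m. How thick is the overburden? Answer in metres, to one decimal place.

59.0 m

x_cross = 2h·√((V₂+V₁)/(V₂−V₁)) → h = x_cross / (2·√((V₂+V₁)/(V₂−V₁))).
√((V₂+V₁)/(V₂−V₁)) = √((1863+1049)/(1863−1049)) = 1.8914.
h = 223.2 / (2·1.8914) = 59.00 m.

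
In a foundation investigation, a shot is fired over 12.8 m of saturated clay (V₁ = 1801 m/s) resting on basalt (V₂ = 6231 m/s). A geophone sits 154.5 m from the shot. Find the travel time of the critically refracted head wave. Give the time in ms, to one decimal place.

38.4 ms

θ_c = arcsin(V₁/V₂) = arcsin(1801/6231) = 16.80°, cos θ_c = 0.9573.
Intercept time tᵢ = 2h cos θ_c / V₁ = 2·12.8·0.9573/1801 = 0.01361 s.
t = x/V₂ + tᵢ = 154.5/6231 + 0.01361 = 0.03840 s.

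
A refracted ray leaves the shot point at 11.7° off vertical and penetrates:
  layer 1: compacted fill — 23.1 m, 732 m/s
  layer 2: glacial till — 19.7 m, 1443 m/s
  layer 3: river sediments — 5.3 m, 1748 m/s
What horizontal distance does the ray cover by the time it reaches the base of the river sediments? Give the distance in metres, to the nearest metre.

16 m

Apply Snell's law at each interface; in layer i the horizontal offset is hᵢ·tan θᵢ.
Layer 1: θ = 11.70°; offset = 23.1·tan 11.70° = 4.784 m.
Layer 2: sin θ = 1443·sin 11.7°/732 = 0.3998, θ = 23.56°; offset = 19.7·tan 23.56° = 8.592 m.
Layer 3: sin θ = 1748·sin 11.7°/732 = 0.4843, θ = 28.96°; offset = 5.3·tan 28.96° = 2.933 m.
Σ offsets = 16.309 m.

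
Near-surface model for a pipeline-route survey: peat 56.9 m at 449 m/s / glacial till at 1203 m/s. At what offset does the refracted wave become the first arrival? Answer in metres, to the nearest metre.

168 m

θ_c = arcsin(449/1203) = 21.92°, so cos θ_c = 0.9277 and tᵢ = 2h cos θ_c/V₁ = 0.2351 s.
At crossover x/V₁ = x/V₂ + tᵢ ⇒ x = tᵢ/(1/V₁ − 1/V₂) = 0.23514/(2.2272e-03 − 8.3126e-04) = 168.45 m.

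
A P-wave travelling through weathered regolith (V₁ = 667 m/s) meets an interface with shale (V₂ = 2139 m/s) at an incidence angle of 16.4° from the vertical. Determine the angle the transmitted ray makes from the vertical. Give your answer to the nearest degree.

65°

sin θ₁/V₁ = sin θ₂/V₂ ⇒ sin θ₂ = 2139·sin 16.4°/667 = 2139·0.2823/667 = 0.9054.
θ₂ = sin⁻¹(0.9054) = 64.88° (from vertical).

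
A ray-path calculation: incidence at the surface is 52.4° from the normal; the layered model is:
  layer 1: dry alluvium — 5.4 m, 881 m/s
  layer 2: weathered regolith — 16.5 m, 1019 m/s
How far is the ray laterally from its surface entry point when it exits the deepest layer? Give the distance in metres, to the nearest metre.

45 m

p = sin θ₁/V₁ = sin 52.4°/881 = 8.9931e-04 s/m is conserved through the stack.
Layer 1: θ = 52.40°; offset = 5.4·tan 52.40° = 7.012 m.
Layer 2: sin θ = p·1019 = 0.9164 → θ = 66.40°; offset = 16.5·tan 66.40° = 37.775 m.
Summing the layer offsets gives 44.787 m.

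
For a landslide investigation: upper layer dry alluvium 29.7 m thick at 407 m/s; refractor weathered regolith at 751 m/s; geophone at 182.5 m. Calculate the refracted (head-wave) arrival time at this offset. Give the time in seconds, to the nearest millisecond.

0.366 s

t = x/V₂ + 2h·√(V₂²−V₁²)/(V₁V₂).
√(V₂²−V₁²) = √(751²−407²) = 631.2 m/s; delay term = 2·29.7·631.2/(407·751) = 0.12266 s.
t = 182.5/751 + 0.12266 = 0.36566 s.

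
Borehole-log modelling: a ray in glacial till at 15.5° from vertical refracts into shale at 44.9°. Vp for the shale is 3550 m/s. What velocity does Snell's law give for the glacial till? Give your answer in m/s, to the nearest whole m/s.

1344 m/s

Snell's law: sin 15.5°/V₁ = sin 44.9°/V₂.
V₁ = V₂·sin 15.5°/sin 44.9° = 3550 × 0.3786 = 1344.01 m/s.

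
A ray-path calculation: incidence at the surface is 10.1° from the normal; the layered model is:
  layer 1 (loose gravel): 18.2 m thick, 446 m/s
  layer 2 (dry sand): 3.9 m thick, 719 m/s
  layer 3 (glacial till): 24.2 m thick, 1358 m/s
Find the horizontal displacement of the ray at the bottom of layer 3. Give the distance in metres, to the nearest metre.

20 m

Apply Snell's law at each interface; in layer i the horizontal offset is hᵢ·tan θᵢ.
Layer 1: θ = 10.10°; offset = 18.2·tan 10.10° = 3.242 m.
Layer 2: sin θ = 719·sin 10.1°/446 = 0.2827, θ = 16.42°; offset = 3.9·tan 16.42° = 1.149 m.
Layer 3: sin θ = 1358·sin 10.1°/446 = 0.5340, θ = 32.27°; offset = 24.2·tan 32.27° = 15.283 m.
Total horizontal offset = 19.674 m.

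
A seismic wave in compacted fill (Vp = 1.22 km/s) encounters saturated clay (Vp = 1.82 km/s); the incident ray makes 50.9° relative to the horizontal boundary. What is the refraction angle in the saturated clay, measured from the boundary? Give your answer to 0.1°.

19.8°

Angle from the normal: 90° − 50.9° = 39.1°.
Snell's law: sin θ₂ = (V₂/V₁)·sin θ₁ = (1.82/1.22)·sin 39.1° = 0.9408.
θ₂ = sin⁻¹(0.9408) = 70.19° (from vertical).
From the interface: 90° − 70.19° = 19.81°.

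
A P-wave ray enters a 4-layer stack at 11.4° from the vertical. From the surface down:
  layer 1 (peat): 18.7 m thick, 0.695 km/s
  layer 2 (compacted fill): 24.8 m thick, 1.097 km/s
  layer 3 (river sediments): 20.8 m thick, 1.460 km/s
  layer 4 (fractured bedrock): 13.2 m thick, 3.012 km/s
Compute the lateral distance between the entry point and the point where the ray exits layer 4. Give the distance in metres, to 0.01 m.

p = sin θ₁/V₁ = sin 11.4°/0.695 = 2.8440e-01 s/km is conserved through the stack.
Layer 1: θ = 11.40°; offset = 18.7·tan 11.40° = 3.7706 m.
Layer 2: sin θ = p·1.097 = 0.3120 → θ = 18.18°; offset = 24.8·tan 18.18° = 8.1437 m.
Layer 3: sin θ = p·1.460 = 0.4152 → θ = 24.53°; offset = 20.8·tan 24.53° = 9.4937 m.
Layer 4: sin θ = p·3.012 = 0.8566 → θ = 58.94°; offset = 13.2·tan 58.94° = 21.9148 m.
Total horizontal offset = 43.3228 m.

43.32 m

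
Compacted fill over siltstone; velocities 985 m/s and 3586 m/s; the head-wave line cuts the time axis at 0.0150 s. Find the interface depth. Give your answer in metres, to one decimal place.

h = tᵢ·V₁·V₂ / (2·√(V₂²−V₁²)).
√(V₂²−V₁²) = √(3586² − 985²) = 3448.1 m/s.
h = 0.015 s × 985 × 3586 / (2 × 3448.1) = 7.68 m.

7.7 m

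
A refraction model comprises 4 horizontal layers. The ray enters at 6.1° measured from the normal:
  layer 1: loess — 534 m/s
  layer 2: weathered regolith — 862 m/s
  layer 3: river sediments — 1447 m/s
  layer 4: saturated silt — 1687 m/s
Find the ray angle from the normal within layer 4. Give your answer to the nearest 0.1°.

Snell's law across each interface conserves sin θ / V, so sin θ_4 = V_4·sin θ₁/V₁.
sin θ_4 = 1687 × sin 6.1° / 534 = 0.3357.
θ_4 = 19.62° from the vertical.

19.6°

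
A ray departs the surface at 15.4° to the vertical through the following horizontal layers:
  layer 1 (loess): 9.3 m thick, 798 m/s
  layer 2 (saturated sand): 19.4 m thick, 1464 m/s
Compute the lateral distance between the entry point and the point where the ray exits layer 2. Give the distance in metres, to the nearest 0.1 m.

13.4 m

Ray parameter p = sin 15.4° / 798 m/s = 3.3278e-04 s/m.
Layer 1: θ = 15.40°; offset = 9.3·tan 15.40° = 2.562 m.
Layer 2: sin θ = p·1464 = 0.4872 → θ = 29.16°; offset = 19.4·tan 29.16° = 10.823 m.
Summing the layer offsets gives 13.384 m.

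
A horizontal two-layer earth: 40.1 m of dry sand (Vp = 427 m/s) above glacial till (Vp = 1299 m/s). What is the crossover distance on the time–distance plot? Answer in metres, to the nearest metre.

113 m

θ_c = arcsin(427/1299) = 19.19°, so cos θ_c = 0.9444 and tᵢ = 2h cos θ_c/V₁ = 0.1774 s.
At crossover x/V₁ = x/V₂ + tᵢ ⇒ x = tᵢ/(1/V₁ − 1/V₂) = 0.17738/(2.3419e-03 − 7.6982e-04) = 112.83 m.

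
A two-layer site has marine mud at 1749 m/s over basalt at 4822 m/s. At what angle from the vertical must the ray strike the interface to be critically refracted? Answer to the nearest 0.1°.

21.3°

Critical incidence: sin θ_c = V₁/V₂ = 1749/4822 = 0.3627.
θ_c = arcsin 0.3627 = 21.27°.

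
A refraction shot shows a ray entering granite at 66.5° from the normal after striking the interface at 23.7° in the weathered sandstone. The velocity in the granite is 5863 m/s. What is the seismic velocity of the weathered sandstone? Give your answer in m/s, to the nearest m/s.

Snell's law: sin 23.7°/V₁ = sin 66.5°/V₂.
V₁ = V₂·sin 23.7°/sin 66.5° = 5863 × 0.4383 = 2569.76 m/s.

2570 m/s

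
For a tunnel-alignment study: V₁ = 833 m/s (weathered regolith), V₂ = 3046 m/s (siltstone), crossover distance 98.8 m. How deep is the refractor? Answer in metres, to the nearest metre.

37 m

x_cross = 2h·√((V₂+V₁)/(V₂−V₁)) → h = x_cross / (2·√((V₂+V₁)/(V₂−V₁))).
√((V₂+V₁)/(V₂−V₁)) = √((3046+833)/(3046−833)) = 1.3239.
h = 98.8 / (2·1.3239) = 37.31 m.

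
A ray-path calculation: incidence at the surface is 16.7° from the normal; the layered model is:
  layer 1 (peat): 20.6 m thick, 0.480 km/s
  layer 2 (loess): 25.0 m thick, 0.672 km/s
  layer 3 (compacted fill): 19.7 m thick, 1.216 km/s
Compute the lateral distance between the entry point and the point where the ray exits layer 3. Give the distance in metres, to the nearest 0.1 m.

Ray parameter p = sin 16.7° / 0.480 km/s = 5.9867e-01 s/km.
Layer 1: θ = 16.70°; offset = 20.6·tan 16.70° = 6.180 m.
Layer 2: sin θ = p·0.672 = 0.4023 → θ = 23.72°; offset = 25.0·tan 23.72° = 10.986 m.
Layer 3: sin θ = p·1.216 = 0.7280 → θ = 46.72°; offset = 19.7·tan 46.72° = 20.918 m.
Total horizontal offset = 38.084 m.

38.1 m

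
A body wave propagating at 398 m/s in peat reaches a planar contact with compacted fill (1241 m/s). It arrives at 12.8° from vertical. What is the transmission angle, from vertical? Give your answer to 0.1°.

Snell's law: sin θ₂ = (V₂/V₁)·sin θ₁ = (1241/398)·sin 12.8° = 0.6908.
θ₂ = sin⁻¹(0.6908) = 43.69° (from vertical).

43.7°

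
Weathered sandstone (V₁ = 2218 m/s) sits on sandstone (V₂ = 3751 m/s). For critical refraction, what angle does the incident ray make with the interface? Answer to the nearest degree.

Critical incidence: sin θ_c = V₁/V₂ = 2218/3751 = 0.5913.
θ_c = arcsin 0.5913 = 36.25°.
Measured from the interface: 90° − 36.25° = 53.75°.

54°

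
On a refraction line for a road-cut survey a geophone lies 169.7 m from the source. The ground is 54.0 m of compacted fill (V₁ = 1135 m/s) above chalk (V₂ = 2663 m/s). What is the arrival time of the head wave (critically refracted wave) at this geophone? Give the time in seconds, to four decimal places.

t = x/V₂ + 2h·√(V₂²−V₁²)/(V₁V₂).
√(V₂²−V₁²) = √(2663²−1135²) = 2409.0 m/s; delay term = 2·54.0·2409.0/(1135·2663) = 0.08608 s.
t = 169.7/2663 + 0.08608 = 0.14980 s.

0.1498 s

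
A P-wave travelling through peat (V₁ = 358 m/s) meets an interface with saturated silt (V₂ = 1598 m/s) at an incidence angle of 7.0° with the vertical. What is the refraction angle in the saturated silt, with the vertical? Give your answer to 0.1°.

33.0°

Snell's law: sin θ₂ = (V₂/V₁)·sin θ₁ = (1598/358)·sin 7.0° = 0.5440.
θ₂ = sin⁻¹(0.5440) = 32.96° (from vertical).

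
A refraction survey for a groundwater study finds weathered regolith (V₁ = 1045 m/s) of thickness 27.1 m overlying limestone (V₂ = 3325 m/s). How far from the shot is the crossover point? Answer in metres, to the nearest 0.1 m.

75.0 m

x_cross = 2h·√((V₂+V₁)/(V₂−V₁)).
(V₂+V₁)/(V₂−V₁) = (3325+1045)/(3325−1045) = 1.9167; √ = 1.3844.
x_cross = 2·27.1·1.3844 = 75.04 m.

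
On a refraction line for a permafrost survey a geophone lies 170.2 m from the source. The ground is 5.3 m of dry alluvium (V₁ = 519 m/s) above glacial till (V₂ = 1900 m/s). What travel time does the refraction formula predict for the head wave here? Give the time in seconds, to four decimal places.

θ_c = arcsin(V₁/V₂) = arcsin(519/1900) = 15.85°, cos θ_c = 0.9620.
Intercept time tᵢ = 2h cos θ_c / V₁ = 2·5.3·0.9620/519 = 0.01965 s.
t = x/V₂ + tᵢ = 170.2/1900 + 0.01965 = 0.10923 s.

0.1092 s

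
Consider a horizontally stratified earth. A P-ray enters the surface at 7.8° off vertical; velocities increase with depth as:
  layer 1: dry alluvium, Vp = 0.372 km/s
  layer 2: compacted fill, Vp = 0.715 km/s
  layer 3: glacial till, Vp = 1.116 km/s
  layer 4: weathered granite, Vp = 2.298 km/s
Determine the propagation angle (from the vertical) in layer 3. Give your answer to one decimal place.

24.0°

Ray parameter p = sin 7.8° / 0.372 = 3.6483e-01 s/km.
sin θ_3 = p·V_3 = 3.6483e-01 × 1.116 = 0.4071.
θ_3 = 24.03° from the vertical.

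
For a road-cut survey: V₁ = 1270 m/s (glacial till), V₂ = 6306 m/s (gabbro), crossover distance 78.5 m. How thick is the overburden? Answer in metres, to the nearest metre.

x_cross = 2h·√((V₂+V₁)/(V₂−V₁)) → h = x_cross / (2·√((V₂+V₁)/(V₂−V₁))).
√((V₂+V₁)/(V₂−V₁)) = √((6306+1270)/(6306−1270)) = 1.2265.
h = 78.5 / (2·1.2265) = 32.00 m.

32 m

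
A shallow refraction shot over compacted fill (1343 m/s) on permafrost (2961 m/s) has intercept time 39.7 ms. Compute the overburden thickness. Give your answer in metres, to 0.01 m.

θ_c = arcsin(1343/2961) = 26.97°; cos θ_c = 0.8912.
tᵢ = 2h cos θ_c/V₁ ⇒ h = tᵢ·V₁/(2 cos θ_c) = 0.0397·1343/(2·0.8912) = 29.91 m.

29.91 m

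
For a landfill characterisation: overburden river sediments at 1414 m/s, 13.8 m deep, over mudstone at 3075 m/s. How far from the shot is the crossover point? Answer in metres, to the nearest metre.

45 m

θ_c = arcsin(1414/3075) = 27.38°, so cos θ_c = 0.8880 and tᵢ = 2h cos θ_c/V₁ = 0.0173 s.
At crossover x/V₁ = x/V₂ + tᵢ ⇒ x = tᵢ/(1/V₁ − 1/V₂) = 0.01733/(7.0721e-04 − 3.2520e-04) = 45.37 m.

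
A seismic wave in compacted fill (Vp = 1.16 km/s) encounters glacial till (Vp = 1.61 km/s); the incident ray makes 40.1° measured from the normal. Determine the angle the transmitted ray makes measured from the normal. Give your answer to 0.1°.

sin θ₁/V₁ = sin θ₂/V₂ ⇒ sin θ₂ = 1.61·sin 40.1°/1.16 = 1.61·0.6441/1.16 = 0.8940.
θ₂ = arcsin 0.8940 = 63.38° from the normal.

63.4°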